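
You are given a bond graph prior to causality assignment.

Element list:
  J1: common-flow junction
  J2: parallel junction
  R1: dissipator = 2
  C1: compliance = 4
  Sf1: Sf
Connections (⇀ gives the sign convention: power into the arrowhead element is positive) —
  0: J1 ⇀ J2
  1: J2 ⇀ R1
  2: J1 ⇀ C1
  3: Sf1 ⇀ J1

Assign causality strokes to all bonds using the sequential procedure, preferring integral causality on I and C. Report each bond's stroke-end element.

bond 3 |Sf1  (Sf1 (Sf) sets flow on bond)
bond 0 |J1  (common-f at J1 fixed by 3)
bond 2 |J1  (J1: bond 3 brought flow, rest push out)
bond 1 |J2  (closing 0-jn rule on J2)

β0 stroke at J1
β1 stroke at J2
β2 stroke at J1
β3 stroke at Sf1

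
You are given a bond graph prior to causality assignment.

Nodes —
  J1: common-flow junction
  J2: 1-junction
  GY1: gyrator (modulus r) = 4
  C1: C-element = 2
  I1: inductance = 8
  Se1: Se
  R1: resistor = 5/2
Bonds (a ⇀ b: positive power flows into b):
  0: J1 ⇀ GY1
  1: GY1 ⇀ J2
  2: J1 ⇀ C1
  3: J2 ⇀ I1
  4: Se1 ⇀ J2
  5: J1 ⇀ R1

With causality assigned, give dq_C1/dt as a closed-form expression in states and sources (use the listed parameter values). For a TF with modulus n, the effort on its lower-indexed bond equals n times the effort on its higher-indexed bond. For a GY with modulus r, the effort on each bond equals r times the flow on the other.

β4 →J2  (Se1: effort source, stroke at far end)
β2 →J1  (C1 outputs effort q/C1)
β3 →I1  (I1: I, integral causality)
β1 →J2  (common-f at J2 fixed by 3)
β0 →J1  (GY1: gyrator matches bond 1)
β5 →R1  (only one flow-in slot at J1)

dq_C1/dt = -p_I1/5 - q_C1/5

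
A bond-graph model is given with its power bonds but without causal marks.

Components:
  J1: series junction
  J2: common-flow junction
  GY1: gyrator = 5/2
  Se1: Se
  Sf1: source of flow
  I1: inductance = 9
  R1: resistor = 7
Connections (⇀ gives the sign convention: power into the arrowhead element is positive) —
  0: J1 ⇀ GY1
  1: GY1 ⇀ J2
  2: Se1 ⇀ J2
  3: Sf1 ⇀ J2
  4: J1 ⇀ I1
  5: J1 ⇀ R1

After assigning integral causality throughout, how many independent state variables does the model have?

#2 stroke at J2  (source Se1 imposes e)
#3 stroke at Sf1  (source Sf1 imposes f)
#1 stroke at J2  (1-jn J2 has f-setter on 3)
#0 stroke at J1  (GY1: gyrator matches bond 1)
#4 stroke at I1  (prefer integral on I1)
#5 stroke at J1  (common-f at J1 fixed by 4)

1  (I1 all integral)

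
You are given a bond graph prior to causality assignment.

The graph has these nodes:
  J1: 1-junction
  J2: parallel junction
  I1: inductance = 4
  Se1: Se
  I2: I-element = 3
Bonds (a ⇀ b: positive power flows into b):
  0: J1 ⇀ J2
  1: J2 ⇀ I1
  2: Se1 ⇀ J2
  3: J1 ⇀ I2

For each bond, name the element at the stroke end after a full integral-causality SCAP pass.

β2 stroke→J2  (Se1 fixes effort; stroke away)
β0 stroke→J1  (0-jn J2 has e-setter on 2)
β1 stroke→I1  (common-e at J2 fixed by 2)
β3 stroke→I2  (J1: last free bond brings flow in)

#0 →J1
#1 →I1
#2 →J2
#3 →I2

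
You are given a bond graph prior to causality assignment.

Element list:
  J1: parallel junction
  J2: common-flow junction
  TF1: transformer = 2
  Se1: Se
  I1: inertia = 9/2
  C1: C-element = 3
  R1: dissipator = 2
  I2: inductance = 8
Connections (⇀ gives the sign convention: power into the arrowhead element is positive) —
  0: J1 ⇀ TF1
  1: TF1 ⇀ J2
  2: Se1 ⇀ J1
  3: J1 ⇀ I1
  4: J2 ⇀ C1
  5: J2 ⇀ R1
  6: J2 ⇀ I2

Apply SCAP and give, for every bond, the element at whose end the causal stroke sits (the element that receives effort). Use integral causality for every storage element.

#2 stroke at J1  (Se1 (Se) sets effort on bond)
#0 stroke at TF1  (0-jn J1 has e-setter on 2)
#3 stroke at I1  (J1 effort already set via bond 2)
#1 stroke at J2  (TF1 one-in-one-out from 0)
#4 stroke at J2  (C1: C, integral causality)
#6 stroke at I2  (I2: I, integral causality)
#5 stroke at J2  (J2 flow already set via bond 6)

#0 →TF1
#1 →J2
#2 →J1
#3 →I1
#4 →J2
#5 →J2
#6 →I2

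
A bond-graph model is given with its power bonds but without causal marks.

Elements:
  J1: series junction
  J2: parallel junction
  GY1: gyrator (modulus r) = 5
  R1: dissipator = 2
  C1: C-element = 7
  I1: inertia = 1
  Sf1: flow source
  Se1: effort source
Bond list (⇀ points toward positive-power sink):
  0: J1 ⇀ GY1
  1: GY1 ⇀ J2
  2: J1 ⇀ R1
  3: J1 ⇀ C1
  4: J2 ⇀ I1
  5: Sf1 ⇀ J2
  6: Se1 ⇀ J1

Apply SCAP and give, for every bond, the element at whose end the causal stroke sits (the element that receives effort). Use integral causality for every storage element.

bond 5 |Sf1  (Sf1 fixes flow; stroke at Sf1)
bond 6 |J1  (Se1 (Se) sets effort on bond)
bond 3 |J1  (prefer integral on C1)
bond 4 |I1  (I1: I, integral causality)
bond 1 |J2  (closing 0-jn rule on J2)
bond 0 |J1  (GY1 both-in/both-out from 1)
bond 2 |R1  (J1: last free bond brings flow in)

bond 0 |J1
bond 1 |J2
bond 2 |R1
bond 3 |J1
bond 4 |I1
bond 5 |Sf1
bond 6 |J1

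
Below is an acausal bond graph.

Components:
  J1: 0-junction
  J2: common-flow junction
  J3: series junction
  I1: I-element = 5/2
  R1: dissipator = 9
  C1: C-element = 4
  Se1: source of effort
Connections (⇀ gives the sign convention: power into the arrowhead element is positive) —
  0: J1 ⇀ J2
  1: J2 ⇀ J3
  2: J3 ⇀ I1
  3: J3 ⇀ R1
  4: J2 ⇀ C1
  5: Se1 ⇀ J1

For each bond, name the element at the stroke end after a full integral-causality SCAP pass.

b5 stroke at J1  (Se1 (Se) sets effort on bond)
b0 stroke at J2  (0-jn J1 has e-setter on 5)
b2 stroke at I1  (prefer integral on I1)
b1 stroke at J3  (J3: bond 2 brought flow, rest push out)
b3 stroke at J3  (J3 flow already set via bond 2)
b4 stroke at J2  (J2: bond 1 brought flow, rest push out)

b0 →J2
b1 →J3
b2 →I1
b3 →J3
b4 →J2
b5 →J1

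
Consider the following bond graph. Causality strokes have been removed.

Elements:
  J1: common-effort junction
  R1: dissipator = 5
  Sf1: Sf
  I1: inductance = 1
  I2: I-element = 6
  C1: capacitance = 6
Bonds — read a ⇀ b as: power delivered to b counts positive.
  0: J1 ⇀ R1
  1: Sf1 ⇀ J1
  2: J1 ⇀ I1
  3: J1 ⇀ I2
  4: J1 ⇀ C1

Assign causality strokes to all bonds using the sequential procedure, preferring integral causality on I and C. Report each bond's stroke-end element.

b0 →R1
b1 →Sf1
b2 →I1
b3 →I2
b4 →J1

bond 1 →Sf1  (Sf1 fixes flow; stroke at Sf1)
bond 2 →I1  (I1: I, integral causality)
bond 3 →I2  (I2 outputs flow p/I2)
bond 4 →J1  (C1 integral (e out))
bond 0 →R1  (0-jn J1 has e-setter on 4)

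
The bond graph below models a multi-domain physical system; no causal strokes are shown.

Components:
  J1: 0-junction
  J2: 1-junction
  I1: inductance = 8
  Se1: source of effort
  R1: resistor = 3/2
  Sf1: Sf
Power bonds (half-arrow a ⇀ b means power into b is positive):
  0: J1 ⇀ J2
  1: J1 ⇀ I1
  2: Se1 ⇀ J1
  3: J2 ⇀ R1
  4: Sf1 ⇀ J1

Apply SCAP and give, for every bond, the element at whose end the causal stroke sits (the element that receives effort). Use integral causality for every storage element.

b2 →J1  (Se1: effort source, stroke at far end)
b4 →Sf1  (Sf1 (Sf) sets flow on bond)
b0 →J2  (0-jn J1 has e-setter on 2)
b1 →I1  (J1 effort already set via bond 2)
b3 →R1  (only one flow-in slot at J2)

bond 0 stroke→J2
bond 1 stroke→I1
bond 2 stroke→J1
bond 3 stroke→R1
bond 4 stroke→Sf1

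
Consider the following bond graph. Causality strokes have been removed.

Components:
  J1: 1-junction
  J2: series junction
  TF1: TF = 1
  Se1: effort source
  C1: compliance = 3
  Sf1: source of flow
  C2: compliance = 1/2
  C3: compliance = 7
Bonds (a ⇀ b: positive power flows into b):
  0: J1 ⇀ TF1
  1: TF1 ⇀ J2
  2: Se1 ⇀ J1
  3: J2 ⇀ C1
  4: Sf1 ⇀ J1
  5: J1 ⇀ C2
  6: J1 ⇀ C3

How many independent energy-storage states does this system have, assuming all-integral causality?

b2 →J1  (Se1: effort source, stroke at far end)
b4 →Sf1  (source Sf1 imposes f)
b0 →J1  (common-f at J1 fixed by 4)
b5 →J1  (J1: bond 4 brought flow, rest push out)
b6 →J1  (J1: bond 4 brought flow, rest push out)
b1 →TF1  (TF TF1: opposite of bond 0)
b3 →J2  (J2: bond 1 brought flow, rest push out)

3  (C1, C2, C3 all integral)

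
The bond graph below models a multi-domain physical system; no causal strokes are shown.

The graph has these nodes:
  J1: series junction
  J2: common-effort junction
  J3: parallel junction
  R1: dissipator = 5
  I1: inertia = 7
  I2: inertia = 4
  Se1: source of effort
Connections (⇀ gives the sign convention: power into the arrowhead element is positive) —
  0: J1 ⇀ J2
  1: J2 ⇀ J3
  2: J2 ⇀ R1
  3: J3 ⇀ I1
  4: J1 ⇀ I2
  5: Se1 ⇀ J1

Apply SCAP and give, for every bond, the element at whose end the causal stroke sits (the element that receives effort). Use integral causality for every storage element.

β5 →J1  (source Se1 imposes e)
β3 →I1  (I1 integral (f out))
β1 →J3  (closing 0-jn rule on J3)
β4 →I2  (prefer integral on I2)
β0 →J1  (J1 flow already set via bond 4)
β2 →J2  (J2 needs exactly one e-in)

bond 0 stroke→J1
bond 1 stroke→J3
bond 2 stroke→J2
bond 3 stroke→I1
bond 4 stroke→I2
bond 5 stroke→J1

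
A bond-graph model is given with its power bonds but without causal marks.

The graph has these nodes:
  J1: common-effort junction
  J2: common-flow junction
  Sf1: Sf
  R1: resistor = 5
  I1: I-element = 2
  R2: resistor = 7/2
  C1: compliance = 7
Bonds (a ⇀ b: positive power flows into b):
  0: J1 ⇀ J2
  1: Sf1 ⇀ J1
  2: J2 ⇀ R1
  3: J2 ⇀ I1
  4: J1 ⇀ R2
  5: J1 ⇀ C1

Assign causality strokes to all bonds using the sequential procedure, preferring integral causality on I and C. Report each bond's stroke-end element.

β0 →J2
β1 →Sf1
β2 →J2
β3 →I1
β4 →R2
β5 →J1

#1 stroke at Sf1  (Sf1: flow source, stroke at near end)
#3 stroke at I1  (I1 outputs flow p/I1)
#0 stroke at J2  (J2 flow already set via bond 3)
#2 stroke at J2  (J2: bond 3 brought flow, rest push out)
#5 stroke at J1  (C1 integral (e out))
#4 stroke at R2  (J1 effort already set via bond 5)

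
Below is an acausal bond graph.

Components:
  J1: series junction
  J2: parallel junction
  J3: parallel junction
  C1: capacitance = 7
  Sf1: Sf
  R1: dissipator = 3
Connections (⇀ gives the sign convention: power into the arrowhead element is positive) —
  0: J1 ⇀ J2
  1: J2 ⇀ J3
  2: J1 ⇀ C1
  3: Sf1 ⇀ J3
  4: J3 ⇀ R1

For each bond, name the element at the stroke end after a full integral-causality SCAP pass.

bond 3 stroke at Sf1  (Sf1 (Sf) sets flow on bond)
bond 2 stroke at J1  (prefer integral on C1)
bond 0 stroke at J2  (closing 1-jn rule on J1)
bond 1 stroke at J3  (0-jn J2 has e-setter on 0)
bond 4 stroke at R1  (common-e at J3 fixed by 1)

b0 stroke→J2
b1 stroke→J3
b2 stroke→J1
b3 stroke→Sf1
b4 stroke→R1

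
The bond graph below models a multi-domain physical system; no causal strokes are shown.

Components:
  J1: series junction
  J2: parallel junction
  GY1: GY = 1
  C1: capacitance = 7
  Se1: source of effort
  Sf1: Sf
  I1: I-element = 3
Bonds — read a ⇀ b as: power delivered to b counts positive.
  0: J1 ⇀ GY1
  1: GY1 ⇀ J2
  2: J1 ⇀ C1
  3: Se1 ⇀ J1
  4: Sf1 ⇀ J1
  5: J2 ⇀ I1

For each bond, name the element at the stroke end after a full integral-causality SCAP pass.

β0 stroke at J1
β1 stroke at J2
β2 stroke at J1
β3 stroke at J1
β4 stroke at Sf1
β5 stroke at I1

#3 stroke→J1  (source Se1 imposes e)
#4 stroke→Sf1  (Sf1: flow source, stroke at near end)
#0 stroke→J1  (J1: bond 4 brought flow, rest push out)
#2 stroke→J1  (J1: bond 4 brought flow, rest push out)
#1 stroke→J2  (GY1 both-in/both-out from 0)
#5 stroke→I1  (0-jn J2 has e-setter on 1)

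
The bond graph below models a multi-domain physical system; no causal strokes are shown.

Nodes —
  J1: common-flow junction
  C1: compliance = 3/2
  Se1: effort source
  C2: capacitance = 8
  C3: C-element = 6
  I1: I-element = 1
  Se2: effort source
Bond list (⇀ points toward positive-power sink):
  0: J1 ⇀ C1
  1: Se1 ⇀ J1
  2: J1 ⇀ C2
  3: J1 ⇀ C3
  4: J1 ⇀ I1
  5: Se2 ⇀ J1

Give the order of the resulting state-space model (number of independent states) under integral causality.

4  (C1, C2, C3, I1 all integral)

bond 1 stroke at J1  (Se1 (Se) sets effort on bond)
bond 5 stroke at J1  (Se2 fixes effort; stroke away)
bond 0 stroke at J1  (C1 outputs effort q/C1)
bond 2 stroke at J1  (C2 outputs effort q/C2)
bond 3 stroke at J1  (prefer integral on C3)
bond 4 stroke at I1  (J1 needs exactly one f-in)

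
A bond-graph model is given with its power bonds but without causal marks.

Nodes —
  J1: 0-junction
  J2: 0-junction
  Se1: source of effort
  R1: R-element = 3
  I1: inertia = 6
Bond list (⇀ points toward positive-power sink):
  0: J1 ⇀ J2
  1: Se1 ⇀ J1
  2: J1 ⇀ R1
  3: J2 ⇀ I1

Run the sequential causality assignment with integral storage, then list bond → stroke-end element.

b0 →J2
b1 →J1
b2 →R1
b3 →I1

#1 |J1  (Se1 (Se) sets effort on bond)
#0 |J2  (0-jn J1 has e-setter on 1)
#2 |R1  (common-e at J1 fixed by 1)
#3 |I1  (0-jn J2 has e-setter on 0)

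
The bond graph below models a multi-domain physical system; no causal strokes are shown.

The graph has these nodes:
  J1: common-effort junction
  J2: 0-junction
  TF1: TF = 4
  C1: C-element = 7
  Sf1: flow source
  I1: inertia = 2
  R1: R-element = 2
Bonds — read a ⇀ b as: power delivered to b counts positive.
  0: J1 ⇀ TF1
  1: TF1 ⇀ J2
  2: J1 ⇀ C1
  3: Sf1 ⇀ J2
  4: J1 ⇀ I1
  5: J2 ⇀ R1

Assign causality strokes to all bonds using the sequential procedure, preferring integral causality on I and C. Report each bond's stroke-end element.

#3 |Sf1  (source Sf1 imposes f)
#2 |J1  (C1 outputs effort q/C1)
#0 |TF1  (common-e at J1 fixed by 2)
#4 |I1  (J1: bond 2 brought effort, rest push out)
#1 |J2  (TF TF1: opposite of bond 0)
#5 |R1  (J2: bond 1 brought effort, rest push out)

b0 stroke at TF1
b1 stroke at J2
b2 stroke at J1
b3 stroke at Sf1
b4 stroke at I1
b5 stroke at R1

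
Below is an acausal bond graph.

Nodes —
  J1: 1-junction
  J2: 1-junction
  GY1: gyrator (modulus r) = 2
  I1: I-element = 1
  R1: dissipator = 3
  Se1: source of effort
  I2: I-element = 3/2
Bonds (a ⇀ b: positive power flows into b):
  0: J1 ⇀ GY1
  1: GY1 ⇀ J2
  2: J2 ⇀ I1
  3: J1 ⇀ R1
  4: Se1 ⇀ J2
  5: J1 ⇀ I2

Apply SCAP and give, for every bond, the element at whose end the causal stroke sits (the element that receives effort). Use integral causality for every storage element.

#0 →J1
#1 →J2
#2 →I1
#3 →J1
#4 →J2
#5 →I2

b4 |J2  (Se1 fixes effort; stroke away)
b2 |I1  (I1 integral (f out))
b1 |J2  (J2: bond 2 brought flow, rest push out)
b0 |J1  (through GY1, causality inverts; strokes same side of GY1)
b5 |I2  (prefer integral on I2)
b3 |J1  (J1: bond 5 brought flow, rest push out)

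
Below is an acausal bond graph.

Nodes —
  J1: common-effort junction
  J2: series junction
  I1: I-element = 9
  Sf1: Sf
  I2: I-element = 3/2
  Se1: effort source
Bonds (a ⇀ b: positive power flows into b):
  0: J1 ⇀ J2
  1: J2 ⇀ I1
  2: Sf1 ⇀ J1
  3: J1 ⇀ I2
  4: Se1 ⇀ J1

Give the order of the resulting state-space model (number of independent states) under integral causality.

2  (I1, I2 all integral)

β2 stroke at Sf1  (Sf1: flow source, stroke at near end)
β4 stroke at J1  (Se1: effort source, stroke at far end)
β0 stroke at J2  (0-jn J1 has e-setter on 4)
β3 stroke at I2  (J1: bond 4 brought effort, rest push out)
β1 stroke at I1  (closing 1-jn rule on J2)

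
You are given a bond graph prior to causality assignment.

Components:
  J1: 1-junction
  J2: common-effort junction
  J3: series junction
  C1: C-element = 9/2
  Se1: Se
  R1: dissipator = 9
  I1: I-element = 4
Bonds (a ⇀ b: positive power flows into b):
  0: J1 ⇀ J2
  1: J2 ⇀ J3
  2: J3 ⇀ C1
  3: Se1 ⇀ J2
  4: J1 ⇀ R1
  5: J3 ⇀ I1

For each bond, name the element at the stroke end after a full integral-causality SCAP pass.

bond 0 stroke at J1
bond 1 stroke at J3
bond 2 stroke at J3
bond 3 stroke at J2
bond 4 stroke at R1
bond 5 stroke at I1

β3 |J2  (Se1 fixes effort; stroke away)
β0 |J1  (common-e at J2 fixed by 3)
β1 |J3  (J2: bond 3 brought effort, rest push out)
β4 |R1  (J1: last free bond brings flow in)
β2 |J3  (C1 outputs effort q/C1)
β5 |I1  (J3: last free bond brings flow in)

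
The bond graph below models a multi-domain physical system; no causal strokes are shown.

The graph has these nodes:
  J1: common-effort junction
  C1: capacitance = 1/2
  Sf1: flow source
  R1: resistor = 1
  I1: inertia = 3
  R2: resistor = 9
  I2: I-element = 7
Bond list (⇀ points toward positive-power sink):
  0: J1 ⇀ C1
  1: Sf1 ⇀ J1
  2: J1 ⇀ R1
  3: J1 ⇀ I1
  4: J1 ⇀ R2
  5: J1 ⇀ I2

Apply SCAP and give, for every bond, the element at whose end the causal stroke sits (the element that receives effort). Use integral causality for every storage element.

bond 0 stroke at J1
bond 1 stroke at Sf1
bond 2 stroke at R1
bond 3 stroke at I1
bond 4 stroke at R2
bond 5 stroke at I2

bond 1 stroke at Sf1  (Sf1 (Sf) sets flow on bond)
bond 0 stroke at J1  (C1 integral (e out))
bond 2 stroke at R1  (J1 effort already set via bond 0)
bond 3 stroke at I1  (common-e at J1 fixed by 0)
bond 4 stroke at R2  (J1: bond 0 brought effort, rest push out)
bond 5 stroke at I2  (0-jn J1 has e-setter on 0)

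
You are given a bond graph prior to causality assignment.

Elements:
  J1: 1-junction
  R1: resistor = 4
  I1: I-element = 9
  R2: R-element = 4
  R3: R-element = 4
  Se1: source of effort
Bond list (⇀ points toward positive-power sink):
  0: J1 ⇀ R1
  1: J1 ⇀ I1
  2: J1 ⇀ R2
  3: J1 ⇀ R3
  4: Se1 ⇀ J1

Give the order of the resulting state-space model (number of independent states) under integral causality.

b4 |J1  (Se1 fixes effort; stroke away)
b1 |I1  (I1 outputs flow p/I1)
b0 |J1  (J1: bond 1 brought flow, rest push out)
b2 |J1  (J1: bond 1 brought flow, rest push out)
b3 |J1  (1-jn J1 has f-setter on 1)

1  (I1 all integral)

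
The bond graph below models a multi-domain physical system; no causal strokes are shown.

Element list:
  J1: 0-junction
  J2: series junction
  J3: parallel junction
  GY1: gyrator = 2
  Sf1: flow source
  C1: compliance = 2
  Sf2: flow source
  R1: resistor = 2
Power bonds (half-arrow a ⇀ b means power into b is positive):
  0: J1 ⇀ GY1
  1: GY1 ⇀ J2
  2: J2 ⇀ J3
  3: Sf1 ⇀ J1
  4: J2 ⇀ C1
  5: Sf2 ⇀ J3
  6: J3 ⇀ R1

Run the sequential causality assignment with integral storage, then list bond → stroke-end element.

#0 stroke→J1
#1 stroke→J2
#2 stroke→J3
#3 stroke→Sf1
#4 stroke→J2
#5 stroke→Sf2
#6 stroke→R1

b3 stroke→Sf1  (Sf1 (Sf) sets flow on bond)
b5 stroke→Sf2  (Sf2: flow source, stroke at near end)
b0 stroke→J1  (J1: last free bond brings effort in)
b1 stroke→J2  (through GY1, causality inverts; strokes same side of GY1)
b4 stroke→J2  (C1 integral (e out))
b2 stroke→J3  (J2: last free bond brings flow in)
b6 stroke→R1  (0-jn J3 has e-setter on 2)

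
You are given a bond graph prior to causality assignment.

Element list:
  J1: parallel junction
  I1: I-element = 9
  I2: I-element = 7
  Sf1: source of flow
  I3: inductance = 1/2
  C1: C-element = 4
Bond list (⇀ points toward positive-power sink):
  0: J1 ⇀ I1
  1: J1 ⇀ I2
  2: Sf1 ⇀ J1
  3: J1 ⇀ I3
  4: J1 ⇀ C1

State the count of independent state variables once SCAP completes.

4  (C1, I1, I2, I3 all integral)

#2 stroke at Sf1  (Sf1 fixes flow; stroke at Sf1)
#0 stroke at I1  (prefer integral on I1)
#1 stroke at I2  (I2 integral (f out))
#3 stroke at I3  (I3 integral (f out))
#4 stroke at J1  (closing 0-jn rule on J1)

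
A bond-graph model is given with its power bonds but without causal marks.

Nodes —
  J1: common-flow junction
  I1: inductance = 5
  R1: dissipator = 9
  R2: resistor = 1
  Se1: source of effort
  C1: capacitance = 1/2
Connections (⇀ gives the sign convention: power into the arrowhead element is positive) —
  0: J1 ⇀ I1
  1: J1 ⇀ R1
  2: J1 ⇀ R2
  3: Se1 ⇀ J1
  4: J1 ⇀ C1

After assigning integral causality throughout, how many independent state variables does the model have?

β3 stroke→J1  (source Se1 imposes e)
β0 stroke→I1  (I1 integral (f out))
β1 stroke→J1  (1-jn J1 has f-setter on 0)
β2 stroke→J1  (J1: bond 0 brought flow, rest push out)
β4 stroke→J1  (J1: bond 0 brought flow, rest push out)

2  (C1, I1 all integral)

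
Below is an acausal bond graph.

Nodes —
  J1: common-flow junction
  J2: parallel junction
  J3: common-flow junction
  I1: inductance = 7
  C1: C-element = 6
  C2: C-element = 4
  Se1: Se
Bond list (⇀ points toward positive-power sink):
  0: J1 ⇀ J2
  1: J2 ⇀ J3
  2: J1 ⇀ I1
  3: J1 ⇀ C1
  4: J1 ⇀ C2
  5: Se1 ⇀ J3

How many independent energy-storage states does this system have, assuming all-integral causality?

bond 5 stroke→J3  (Se1 (Se) sets effort on bond)
bond 1 stroke→J2  (J3: last free bond brings flow in)
bond 0 stroke→J1  (common-e at J2 fixed by 1)
bond 2 stroke→I1  (prefer integral on I1)
bond 3 stroke→J1  (1-jn J1 has f-setter on 2)
bond 4 stroke→J1  (J1 flow already set via bond 2)

3  (C1, C2, I1 all integral)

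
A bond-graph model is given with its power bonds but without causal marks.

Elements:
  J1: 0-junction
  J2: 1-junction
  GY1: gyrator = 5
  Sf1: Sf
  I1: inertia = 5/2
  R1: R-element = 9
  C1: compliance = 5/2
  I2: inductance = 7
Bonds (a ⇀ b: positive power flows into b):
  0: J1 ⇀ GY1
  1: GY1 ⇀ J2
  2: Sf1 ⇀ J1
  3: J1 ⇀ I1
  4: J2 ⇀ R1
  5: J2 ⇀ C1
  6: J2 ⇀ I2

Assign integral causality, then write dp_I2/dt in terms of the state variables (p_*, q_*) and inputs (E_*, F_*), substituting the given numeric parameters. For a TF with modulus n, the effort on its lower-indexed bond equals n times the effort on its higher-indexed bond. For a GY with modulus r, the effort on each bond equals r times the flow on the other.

dp_I2/dt = 5*F_Sf1 - 2*p_I1 - 9*p_I2/7 - 2*q_C1/5

β2 stroke at Sf1  (Sf1: flow source, stroke at near end)
β3 stroke at I1  (I1: I, integral causality)
β0 stroke at J1  (J1: last free bond brings effort in)
β1 stroke at J2  (GY1: gyrator matches bond 0)
β5 stroke at J2  (C1: C, integral causality)
β6 stroke at I2  (prefer integral on I2)
β4 stroke at J2  (J2: bond 6 brought flow, rest push out)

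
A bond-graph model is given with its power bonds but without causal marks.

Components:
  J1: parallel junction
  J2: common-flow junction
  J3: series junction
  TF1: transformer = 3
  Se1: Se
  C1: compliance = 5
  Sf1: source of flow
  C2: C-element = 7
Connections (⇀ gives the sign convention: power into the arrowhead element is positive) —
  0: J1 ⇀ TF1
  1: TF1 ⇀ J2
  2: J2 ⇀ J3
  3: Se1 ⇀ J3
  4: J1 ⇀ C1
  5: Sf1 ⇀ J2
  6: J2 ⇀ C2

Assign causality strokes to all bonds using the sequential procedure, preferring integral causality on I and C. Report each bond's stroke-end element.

bond 3 stroke→J3  (Se1 (Se) sets effort on bond)
bond 5 stroke→Sf1  (source Sf1 imposes f)
bond 1 stroke→J2  (J2: bond 5 brought flow, rest push out)
bond 2 stroke→J2  (J2: bond 5 brought flow, rest push out)
bond 6 stroke→J2  (common-f at J2 fixed by 5)
bond 0 stroke→TF1  (TF1 one-in-one-out from 1)
bond 4 stroke→J1  (only one effort-in slot at J1)

bond 0 →TF1
bond 1 →J2
bond 2 →J2
bond 3 →J3
bond 4 →J1
bond 5 →Sf1
bond 6 →J2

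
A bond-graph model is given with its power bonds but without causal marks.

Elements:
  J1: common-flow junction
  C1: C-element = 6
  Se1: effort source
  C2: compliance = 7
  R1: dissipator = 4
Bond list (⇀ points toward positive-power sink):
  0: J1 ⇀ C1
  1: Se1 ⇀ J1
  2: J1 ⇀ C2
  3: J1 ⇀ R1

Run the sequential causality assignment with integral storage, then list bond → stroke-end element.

#1 →J1  (source Se1 imposes e)
#0 →J1  (C1 integral (e out))
#2 →J1  (C2 outputs effort q/C2)
#3 →R1  (closing 1-jn rule on J1)

#0 →J1
#1 →J1
#2 →J1
#3 →R1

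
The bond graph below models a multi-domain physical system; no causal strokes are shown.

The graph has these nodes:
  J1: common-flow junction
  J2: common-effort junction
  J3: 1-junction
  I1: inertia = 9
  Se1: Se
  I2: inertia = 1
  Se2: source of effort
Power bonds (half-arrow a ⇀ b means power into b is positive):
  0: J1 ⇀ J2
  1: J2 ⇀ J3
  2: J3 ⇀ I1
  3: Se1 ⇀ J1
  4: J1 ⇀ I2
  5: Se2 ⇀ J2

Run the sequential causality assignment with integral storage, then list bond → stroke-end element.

b3 |J1  (Se1 fixes effort; stroke away)
b5 |J2  (Se2 fixes effort; stroke away)
b0 |J1  (J2 effort already set via bond 5)
b1 |J3  (J2: bond 5 brought effort, rest push out)
b2 |I1  (closing 1-jn rule on J3)
b4 |I2  (only one flow-in slot at J1)

bond 0 →J1
bond 1 →J3
bond 2 →I1
bond 3 →J1
bond 4 →I2
bond 5 →J2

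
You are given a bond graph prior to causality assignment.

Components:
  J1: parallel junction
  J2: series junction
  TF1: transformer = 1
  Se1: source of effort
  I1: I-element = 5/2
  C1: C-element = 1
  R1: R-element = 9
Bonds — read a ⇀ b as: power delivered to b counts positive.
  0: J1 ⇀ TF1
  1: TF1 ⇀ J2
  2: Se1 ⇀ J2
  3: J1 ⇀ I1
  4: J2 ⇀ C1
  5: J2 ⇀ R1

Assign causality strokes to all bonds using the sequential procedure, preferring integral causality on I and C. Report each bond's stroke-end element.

#2 stroke at J2  (source Se1 imposes e)
#3 stroke at I1  (I1: I, integral causality)
#0 stroke at J1  (J1 needs exactly one e-in)
#1 stroke at TF1  (TF1 one-in-one-out from 0)
#4 stroke at J2  (J2: bond 1 brought flow, rest push out)
#5 stroke at J2  (J2: bond 1 brought flow, rest push out)

b0 stroke at J1
b1 stroke at TF1
b2 stroke at J2
b3 stroke at I1
b4 stroke at J2
b5 stroke at J2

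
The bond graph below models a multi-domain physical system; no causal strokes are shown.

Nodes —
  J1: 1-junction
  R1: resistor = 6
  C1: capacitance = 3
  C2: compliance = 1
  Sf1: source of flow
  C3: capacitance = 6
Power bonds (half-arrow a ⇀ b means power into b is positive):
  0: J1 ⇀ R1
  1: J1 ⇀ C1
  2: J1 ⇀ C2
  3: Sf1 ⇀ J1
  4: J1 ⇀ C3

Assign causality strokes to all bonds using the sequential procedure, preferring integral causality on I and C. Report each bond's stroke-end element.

b0 stroke at J1
b1 stroke at J1
b2 stroke at J1
b3 stroke at Sf1
b4 stroke at J1

bond 3 stroke→Sf1  (Sf1: flow source, stroke at near end)
bond 0 stroke→J1  (J1 flow already set via bond 3)
bond 1 stroke→J1  (J1 flow already set via bond 3)
bond 2 stroke→J1  (1-jn J1 has f-setter on 3)
bond 4 stroke→J1  (common-f at J1 fixed by 3)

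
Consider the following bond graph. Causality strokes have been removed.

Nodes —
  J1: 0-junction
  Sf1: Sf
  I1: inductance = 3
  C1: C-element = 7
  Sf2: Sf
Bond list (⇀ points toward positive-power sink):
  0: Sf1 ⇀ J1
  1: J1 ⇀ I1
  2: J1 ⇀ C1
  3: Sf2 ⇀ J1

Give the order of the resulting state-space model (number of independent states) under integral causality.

bond 0 stroke→Sf1  (Sf1 fixes flow; stroke at Sf1)
bond 3 stroke→Sf2  (Sf2: flow source, stroke at near end)
bond 1 stroke→I1  (I1 integral (f out))
bond 2 stroke→J1  (closing 0-jn rule on J1)

2  (C1, I1 all integral)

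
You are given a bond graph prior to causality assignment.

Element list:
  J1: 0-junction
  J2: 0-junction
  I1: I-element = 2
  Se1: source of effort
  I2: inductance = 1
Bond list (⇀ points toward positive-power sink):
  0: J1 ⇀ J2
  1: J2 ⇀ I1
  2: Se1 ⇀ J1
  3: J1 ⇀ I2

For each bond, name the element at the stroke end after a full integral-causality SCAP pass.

β0 |J2
β1 |I1
β2 |J1
β3 |I2

β2 stroke at J1  (source Se1 imposes e)
β0 stroke at J2  (J1: bond 2 brought effort, rest push out)
β3 stroke at I2  (J1: bond 2 brought effort, rest push out)
β1 stroke at I1  (0-jn J2 has e-setter on 0)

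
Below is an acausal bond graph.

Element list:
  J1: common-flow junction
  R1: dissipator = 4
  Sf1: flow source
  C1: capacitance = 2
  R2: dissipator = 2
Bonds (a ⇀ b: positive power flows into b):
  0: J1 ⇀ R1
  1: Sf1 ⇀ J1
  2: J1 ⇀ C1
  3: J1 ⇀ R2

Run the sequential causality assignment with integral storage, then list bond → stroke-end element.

b0 stroke→J1
b1 stroke→Sf1
b2 stroke→J1
b3 stroke→J1

bond 1 →Sf1  (source Sf1 imposes f)
bond 0 →J1  (J1 flow already set via bond 1)
bond 2 →J1  (J1: bond 1 brought flow, rest push out)
bond 3 →J1  (J1 flow already set via bond 1)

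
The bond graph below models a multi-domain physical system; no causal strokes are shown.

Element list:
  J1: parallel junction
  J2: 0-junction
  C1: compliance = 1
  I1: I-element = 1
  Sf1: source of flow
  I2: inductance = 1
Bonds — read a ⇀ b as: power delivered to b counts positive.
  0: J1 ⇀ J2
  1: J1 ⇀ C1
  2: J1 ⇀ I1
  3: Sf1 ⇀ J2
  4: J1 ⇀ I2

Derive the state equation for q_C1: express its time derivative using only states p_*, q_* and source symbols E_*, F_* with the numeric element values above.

dq_C1/dt = F_Sf1 - p_I1 - p_I2

#3 |Sf1  (source Sf1 imposes f)
#0 |J2  (only one effort-in slot at J2)
#1 |J1  (C1 outputs effort q/C1)
#2 |I1  (0-jn J1 has e-setter on 1)
#4 |I2  (0-jn J1 has e-setter on 1)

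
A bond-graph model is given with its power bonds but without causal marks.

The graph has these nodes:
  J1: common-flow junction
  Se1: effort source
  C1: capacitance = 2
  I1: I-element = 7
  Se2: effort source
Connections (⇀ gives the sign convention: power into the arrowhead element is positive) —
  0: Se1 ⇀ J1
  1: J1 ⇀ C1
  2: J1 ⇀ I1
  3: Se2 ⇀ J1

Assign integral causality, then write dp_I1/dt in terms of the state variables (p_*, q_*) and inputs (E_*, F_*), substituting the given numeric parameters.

dp_I1/dt = E_Se1 + E_Se2 - q_C1/2

bond 0 →J1  (Se1 fixes effort; stroke away)
bond 3 →J1  (Se2: effort source, stroke at far end)
bond 1 →J1  (C1 outputs effort q/C1)
bond 2 →I1  (closing 1-jn rule on J1)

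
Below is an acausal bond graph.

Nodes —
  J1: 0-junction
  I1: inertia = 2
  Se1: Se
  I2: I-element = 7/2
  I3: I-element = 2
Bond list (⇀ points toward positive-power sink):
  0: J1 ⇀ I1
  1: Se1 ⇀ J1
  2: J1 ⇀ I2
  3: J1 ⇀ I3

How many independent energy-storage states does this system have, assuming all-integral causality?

#1 stroke→J1  (Se1 (Se) sets effort on bond)
#0 stroke→I1  (0-jn J1 has e-setter on 1)
#2 stroke→I2  (J1: bond 1 brought effort, rest push out)
#3 stroke→I3  (J1: bond 1 brought effort, rest push out)

3  (I1, I2, I3 all integral)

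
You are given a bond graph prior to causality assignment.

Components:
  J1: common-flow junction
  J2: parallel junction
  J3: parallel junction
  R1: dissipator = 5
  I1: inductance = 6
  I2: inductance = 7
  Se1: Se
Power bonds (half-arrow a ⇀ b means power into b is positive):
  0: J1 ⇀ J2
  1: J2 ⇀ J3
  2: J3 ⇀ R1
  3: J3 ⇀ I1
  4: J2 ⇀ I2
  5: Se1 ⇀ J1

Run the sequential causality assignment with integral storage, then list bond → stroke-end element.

b0 |J2
b1 |J3
b2 |R1
b3 |I1
b4 |I2
b5 |J1

β5 →J1  (Se1 fixes effort; stroke away)
β0 →J2  (only one flow-in slot at J1)
β1 →J3  (J2: bond 0 brought effort, rest push out)
β4 →I2  (0-jn J2 has e-setter on 0)
β2 →R1  (J3: bond 1 brought effort, rest push out)
β3 →I1  (0-jn J3 has e-setter on 1)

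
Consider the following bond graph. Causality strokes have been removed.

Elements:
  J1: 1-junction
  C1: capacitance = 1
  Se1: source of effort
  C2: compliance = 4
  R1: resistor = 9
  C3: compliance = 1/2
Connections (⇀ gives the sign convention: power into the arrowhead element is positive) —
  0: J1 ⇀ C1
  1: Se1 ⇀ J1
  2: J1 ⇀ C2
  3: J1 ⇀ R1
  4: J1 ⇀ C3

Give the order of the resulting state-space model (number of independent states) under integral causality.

3  (C1, C2, C3 all integral)

bond 1 |J1  (Se1: effort source, stroke at far end)
bond 0 |J1  (C1 integral (e out))
bond 2 |J1  (prefer integral on C2)
bond 4 |J1  (C3: C, integral causality)
bond 3 |R1  (J1: last free bond brings flow in)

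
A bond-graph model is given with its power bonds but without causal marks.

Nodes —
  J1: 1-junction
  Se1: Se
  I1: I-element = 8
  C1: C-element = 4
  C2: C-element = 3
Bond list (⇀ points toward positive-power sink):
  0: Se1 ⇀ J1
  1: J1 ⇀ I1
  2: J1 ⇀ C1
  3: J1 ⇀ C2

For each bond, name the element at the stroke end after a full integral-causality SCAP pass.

bond 0 |J1
bond 1 |I1
bond 2 |J1
bond 3 |J1

#0 stroke at J1  (Se1: effort source, stroke at far end)
#1 stroke at I1  (I1 outputs flow p/I1)
#2 stroke at J1  (J1: bond 1 brought flow, rest push out)
#3 stroke at J1  (J1 flow already set via bond 1)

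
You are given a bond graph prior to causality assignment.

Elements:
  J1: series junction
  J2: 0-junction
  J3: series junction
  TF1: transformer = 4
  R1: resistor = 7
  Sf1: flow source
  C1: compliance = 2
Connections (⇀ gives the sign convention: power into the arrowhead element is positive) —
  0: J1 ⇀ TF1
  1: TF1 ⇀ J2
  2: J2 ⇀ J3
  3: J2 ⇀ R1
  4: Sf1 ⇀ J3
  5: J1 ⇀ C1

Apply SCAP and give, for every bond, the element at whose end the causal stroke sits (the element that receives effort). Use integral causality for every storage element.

bond 4 stroke at Sf1  (Sf1 (Sf) sets flow on bond)
bond 2 stroke at J3  (1-jn J3 has f-setter on 4)
bond 5 stroke at J1  (prefer integral on C1)
bond 0 stroke at TF1  (J1 needs exactly one f-in)
bond 1 stroke at J2  (TF1: transformer flips bond 0)
bond 3 stroke at R1  (common-e at J2 fixed by 1)

β0 →TF1
β1 →J2
β2 →J3
β3 →R1
β4 →Sf1
β5 →J1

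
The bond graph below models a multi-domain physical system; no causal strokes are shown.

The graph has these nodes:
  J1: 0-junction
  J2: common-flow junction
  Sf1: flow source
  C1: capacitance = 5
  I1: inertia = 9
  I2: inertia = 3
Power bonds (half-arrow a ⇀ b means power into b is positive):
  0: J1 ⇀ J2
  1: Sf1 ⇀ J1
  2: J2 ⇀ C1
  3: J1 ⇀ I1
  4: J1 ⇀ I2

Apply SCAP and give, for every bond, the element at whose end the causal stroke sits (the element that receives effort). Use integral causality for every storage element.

β0 stroke at J1
β1 stroke at Sf1
β2 stroke at J2
β3 stroke at I1
β4 stroke at I2

β1 →Sf1  (Sf1 fixes flow; stroke at Sf1)
β2 →J2  (C1: C, integral causality)
β0 →J1  (closing 1-jn rule on J2)
β3 →I1  (J1 effort already set via bond 0)
β4 →I2  (J1 effort already set via bond 0)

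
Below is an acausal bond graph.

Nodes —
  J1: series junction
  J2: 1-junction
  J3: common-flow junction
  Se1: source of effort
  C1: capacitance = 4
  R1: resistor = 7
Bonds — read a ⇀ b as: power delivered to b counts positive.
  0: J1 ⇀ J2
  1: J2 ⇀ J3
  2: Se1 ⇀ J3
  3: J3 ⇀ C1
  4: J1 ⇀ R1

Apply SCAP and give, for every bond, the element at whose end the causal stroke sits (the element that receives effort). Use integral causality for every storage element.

b2 |J3  (Se1 (Se) sets effort on bond)
b3 |J3  (C1 outputs effort q/C1)
b1 |J2  (closing 1-jn rule on J3)
b0 |J1  (J2 needs exactly one f-in)
b4 |R1  (J1 needs exactly one f-in)

β0 |J1
β1 |J2
β2 |J3
β3 |J3
β4 |R1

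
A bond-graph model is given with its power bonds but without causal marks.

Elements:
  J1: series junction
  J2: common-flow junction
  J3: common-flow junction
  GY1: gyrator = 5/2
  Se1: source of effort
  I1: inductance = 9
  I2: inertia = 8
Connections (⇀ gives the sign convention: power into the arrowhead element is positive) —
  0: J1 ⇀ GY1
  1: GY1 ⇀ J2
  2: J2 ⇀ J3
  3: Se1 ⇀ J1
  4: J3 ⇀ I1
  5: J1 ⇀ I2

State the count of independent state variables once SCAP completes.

b3 |J1  (Se1 (Se) sets effort on bond)
b4 |I1  (I1 outputs flow p/I1)
b2 |J3  (J3 flow already set via bond 4)
b1 |J2  (common-f at J2 fixed by 2)
b0 |J1  (GY1 both-in/both-out from 1)
b5 |I2  (J1 needs exactly one f-in)

2  (I1, I2 all integral)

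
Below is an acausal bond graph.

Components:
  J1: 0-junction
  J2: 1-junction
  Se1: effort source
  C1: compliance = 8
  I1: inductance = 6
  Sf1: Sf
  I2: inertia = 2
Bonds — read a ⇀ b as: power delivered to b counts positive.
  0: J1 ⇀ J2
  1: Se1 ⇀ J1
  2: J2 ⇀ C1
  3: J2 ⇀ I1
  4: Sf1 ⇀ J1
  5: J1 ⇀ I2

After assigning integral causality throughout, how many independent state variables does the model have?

β1 →J1  (Se1: effort source, stroke at far end)
β4 →Sf1  (Sf1 (Sf) sets flow on bond)
β0 →J2  (J1: bond 1 brought effort, rest push out)
β5 →I2  (J1 effort already set via bond 1)
β2 →J2  (prefer integral on C1)
β3 →I1  (only one flow-in slot at J2)

3  (C1, I1, I2 all integral)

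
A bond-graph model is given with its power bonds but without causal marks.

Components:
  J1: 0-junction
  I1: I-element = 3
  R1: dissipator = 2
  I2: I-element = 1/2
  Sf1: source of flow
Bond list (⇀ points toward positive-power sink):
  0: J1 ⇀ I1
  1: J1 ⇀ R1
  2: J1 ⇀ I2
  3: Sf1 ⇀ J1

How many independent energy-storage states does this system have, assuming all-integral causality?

2  (I1, I2 all integral)

b3 →Sf1  (Sf1: flow source, stroke at near end)
b0 →I1  (I1: I, integral causality)
b2 →I2  (prefer integral on I2)
b1 →J1  (closing 0-jn rule on J1)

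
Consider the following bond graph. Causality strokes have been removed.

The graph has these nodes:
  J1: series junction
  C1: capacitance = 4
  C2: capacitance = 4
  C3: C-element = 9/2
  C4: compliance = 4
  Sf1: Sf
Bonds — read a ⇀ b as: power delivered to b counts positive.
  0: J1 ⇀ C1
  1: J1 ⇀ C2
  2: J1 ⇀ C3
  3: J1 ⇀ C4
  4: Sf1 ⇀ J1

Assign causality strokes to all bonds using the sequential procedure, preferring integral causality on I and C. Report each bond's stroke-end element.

β4 stroke→Sf1  (Sf1 (Sf) sets flow on bond)
β0 stroke→J1  (J1: bond 4 brought flow, rest push out)
β1 stroke→J1  (common-f at J1 fixed by 4)
β2 stroke→J1  (common-f at J1 fixed by 4)
β3 stroke→J1  (common-f at J1 fixed by 4)

bond 0 stroke→J1
bond 1 stroke→J1
bond 2 stroke→J1
bond 3 stroke→J1
bond 4 stroke→Sf1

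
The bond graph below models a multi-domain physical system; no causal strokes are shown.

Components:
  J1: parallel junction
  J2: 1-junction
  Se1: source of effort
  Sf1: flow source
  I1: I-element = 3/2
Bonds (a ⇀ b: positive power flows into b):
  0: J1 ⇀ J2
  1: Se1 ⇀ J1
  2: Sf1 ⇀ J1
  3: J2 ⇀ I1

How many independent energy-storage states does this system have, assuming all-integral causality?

bond 1 stroke at J1  (source Se1 imposes e)
bond 2 stroke at Sf1  (Sf1 (Sf) sets flow on bond)
bond 0 stroke at J2  (J1: bond 1 brought effort, rest push out)
bond 3 stroke at I1  (closing 1-jn rule on J2)

1  (I1 all integral)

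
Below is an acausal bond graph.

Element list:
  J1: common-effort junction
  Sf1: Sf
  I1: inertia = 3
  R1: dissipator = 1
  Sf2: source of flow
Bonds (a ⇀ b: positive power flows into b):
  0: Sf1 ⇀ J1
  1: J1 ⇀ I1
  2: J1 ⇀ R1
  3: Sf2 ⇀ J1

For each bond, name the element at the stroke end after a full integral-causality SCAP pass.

b0 →Sf1  (Sf1 fixes flow; stroke at Sf1)
b3 →Sf2  (Sf2: flow source, stroke at near end)
b1 →I1  (I1: I, integral causality)
b2 →J1  (J1 needs exactly one e-in)

β0 →Sf1
β1 →I1
β2 →J1
β3 →Sf2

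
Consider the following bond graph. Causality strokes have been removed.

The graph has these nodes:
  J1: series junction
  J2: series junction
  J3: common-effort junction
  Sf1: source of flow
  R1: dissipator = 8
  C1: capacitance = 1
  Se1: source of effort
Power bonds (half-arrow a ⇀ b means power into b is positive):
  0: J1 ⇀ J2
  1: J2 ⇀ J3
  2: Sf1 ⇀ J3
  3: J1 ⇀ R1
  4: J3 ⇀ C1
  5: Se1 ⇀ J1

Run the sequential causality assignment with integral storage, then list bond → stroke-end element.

b0 stroke→J1
b1 stroke→J2
b2 stroke→Sf1
b3 stroke→R1
b4 stroke→J3
b5 stroke→J1

β2 →Sf1  (Sf1 fixes flow; stroke at Sf1)
β5 →J1  (Se1 fixes effort; stroke away)
β4 →J3  (C1: C, integral causality)
β1 →J2  (J3: bond 4 brought effort, rest push out)
β0 →J1  (closing 1-jn rule on J2)
β3 →R1  (only one flow-in slot at J1)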